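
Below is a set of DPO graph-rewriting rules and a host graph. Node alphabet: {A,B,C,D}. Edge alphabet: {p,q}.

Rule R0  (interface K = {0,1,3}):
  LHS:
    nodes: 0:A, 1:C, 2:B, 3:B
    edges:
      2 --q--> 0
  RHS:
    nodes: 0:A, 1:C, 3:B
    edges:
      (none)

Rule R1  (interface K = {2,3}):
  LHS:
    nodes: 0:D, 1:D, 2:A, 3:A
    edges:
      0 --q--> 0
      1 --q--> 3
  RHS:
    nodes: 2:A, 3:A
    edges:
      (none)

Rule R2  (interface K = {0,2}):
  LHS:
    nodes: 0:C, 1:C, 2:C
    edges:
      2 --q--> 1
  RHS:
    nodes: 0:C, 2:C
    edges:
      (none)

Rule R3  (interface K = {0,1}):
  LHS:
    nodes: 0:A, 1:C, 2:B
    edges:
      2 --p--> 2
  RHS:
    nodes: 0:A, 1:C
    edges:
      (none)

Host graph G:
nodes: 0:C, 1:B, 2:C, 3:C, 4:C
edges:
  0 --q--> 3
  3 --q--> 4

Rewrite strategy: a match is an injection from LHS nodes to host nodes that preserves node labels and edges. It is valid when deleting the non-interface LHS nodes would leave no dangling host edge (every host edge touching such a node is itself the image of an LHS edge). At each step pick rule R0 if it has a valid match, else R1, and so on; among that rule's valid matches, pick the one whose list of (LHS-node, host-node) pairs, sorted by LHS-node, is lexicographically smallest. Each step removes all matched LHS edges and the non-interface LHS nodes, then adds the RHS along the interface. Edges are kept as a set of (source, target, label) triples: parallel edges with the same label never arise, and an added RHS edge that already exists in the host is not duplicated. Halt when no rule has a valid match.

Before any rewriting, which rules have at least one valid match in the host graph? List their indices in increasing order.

R0: no valid match — LHS pattern not found
R1: no valid match — LHS pattern not found
R2: 2 valid matches — {0↦0, 1↦4, 2↦3}, {0↦2, 1↦4, 2↦3}
R3: no valid match — LHS pattern not found

Answer: [R2]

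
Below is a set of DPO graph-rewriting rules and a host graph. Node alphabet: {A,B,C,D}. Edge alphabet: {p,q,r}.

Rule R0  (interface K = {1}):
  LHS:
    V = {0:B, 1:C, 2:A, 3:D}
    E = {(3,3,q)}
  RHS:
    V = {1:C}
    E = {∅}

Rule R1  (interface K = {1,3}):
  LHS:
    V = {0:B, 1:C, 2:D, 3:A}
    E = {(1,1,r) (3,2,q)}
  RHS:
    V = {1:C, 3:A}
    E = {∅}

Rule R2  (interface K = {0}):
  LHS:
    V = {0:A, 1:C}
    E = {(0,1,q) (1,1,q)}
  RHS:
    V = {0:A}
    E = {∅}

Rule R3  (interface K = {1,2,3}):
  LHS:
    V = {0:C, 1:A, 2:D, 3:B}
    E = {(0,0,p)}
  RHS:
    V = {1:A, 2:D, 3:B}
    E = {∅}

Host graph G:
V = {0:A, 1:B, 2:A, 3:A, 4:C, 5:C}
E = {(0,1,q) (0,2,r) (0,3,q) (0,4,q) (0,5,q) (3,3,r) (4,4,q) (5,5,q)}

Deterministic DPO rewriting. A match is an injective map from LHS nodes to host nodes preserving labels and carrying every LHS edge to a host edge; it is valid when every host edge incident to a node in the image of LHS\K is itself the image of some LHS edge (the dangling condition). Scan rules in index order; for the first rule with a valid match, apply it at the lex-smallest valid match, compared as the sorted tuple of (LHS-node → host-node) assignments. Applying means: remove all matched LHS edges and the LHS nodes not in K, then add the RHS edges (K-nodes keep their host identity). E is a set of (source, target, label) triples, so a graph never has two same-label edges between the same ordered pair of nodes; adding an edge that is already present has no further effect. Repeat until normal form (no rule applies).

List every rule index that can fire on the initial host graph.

Answer: [R2]

Steps:
R0: no valid match — LHS pattern not found
R1: no valid match — LHS pattern not found
R2: 2 valid matches — {0↦0, 1↦4}, {0↦0, 1↦5}
R3: no valid match — LHS pattern not found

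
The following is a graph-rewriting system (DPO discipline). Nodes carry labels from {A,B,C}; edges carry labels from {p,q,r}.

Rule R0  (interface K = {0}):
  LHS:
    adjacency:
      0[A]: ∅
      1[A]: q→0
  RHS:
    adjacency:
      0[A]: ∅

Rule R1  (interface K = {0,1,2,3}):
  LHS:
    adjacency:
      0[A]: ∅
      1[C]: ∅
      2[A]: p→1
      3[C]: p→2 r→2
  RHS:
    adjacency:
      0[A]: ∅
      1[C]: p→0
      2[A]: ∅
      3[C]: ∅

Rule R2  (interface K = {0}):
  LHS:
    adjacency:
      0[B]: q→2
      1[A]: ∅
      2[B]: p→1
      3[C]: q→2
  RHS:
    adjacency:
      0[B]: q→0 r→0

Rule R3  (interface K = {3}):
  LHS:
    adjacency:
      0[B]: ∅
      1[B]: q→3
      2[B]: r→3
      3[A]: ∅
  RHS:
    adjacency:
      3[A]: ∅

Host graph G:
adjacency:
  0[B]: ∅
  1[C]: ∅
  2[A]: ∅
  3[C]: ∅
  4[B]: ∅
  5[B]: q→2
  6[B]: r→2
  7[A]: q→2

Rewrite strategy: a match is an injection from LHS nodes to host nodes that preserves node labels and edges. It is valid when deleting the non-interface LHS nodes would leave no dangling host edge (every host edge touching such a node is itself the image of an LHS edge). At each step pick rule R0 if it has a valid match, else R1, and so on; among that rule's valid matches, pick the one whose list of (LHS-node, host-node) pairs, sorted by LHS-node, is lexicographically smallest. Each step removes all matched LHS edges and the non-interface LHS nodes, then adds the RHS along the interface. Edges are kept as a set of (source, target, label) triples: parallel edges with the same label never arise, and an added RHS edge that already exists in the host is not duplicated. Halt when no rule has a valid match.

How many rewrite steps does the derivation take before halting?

[0] host  ⇒  8 nodes, 3 edges  {5-q->2 6-r->2 7-q->2}
[1] R0 @ {0↦2, 1↦7}  ⇒  7 nodes, 2 edges  {5-q->2 6-r->2}
[2] R3 @ {0↦0, 1↦5, 2↦6, 3↦2}  ⇒  4 nodes, 0 edges  {∅}
halt: no rule applies after step 2

Answer: 2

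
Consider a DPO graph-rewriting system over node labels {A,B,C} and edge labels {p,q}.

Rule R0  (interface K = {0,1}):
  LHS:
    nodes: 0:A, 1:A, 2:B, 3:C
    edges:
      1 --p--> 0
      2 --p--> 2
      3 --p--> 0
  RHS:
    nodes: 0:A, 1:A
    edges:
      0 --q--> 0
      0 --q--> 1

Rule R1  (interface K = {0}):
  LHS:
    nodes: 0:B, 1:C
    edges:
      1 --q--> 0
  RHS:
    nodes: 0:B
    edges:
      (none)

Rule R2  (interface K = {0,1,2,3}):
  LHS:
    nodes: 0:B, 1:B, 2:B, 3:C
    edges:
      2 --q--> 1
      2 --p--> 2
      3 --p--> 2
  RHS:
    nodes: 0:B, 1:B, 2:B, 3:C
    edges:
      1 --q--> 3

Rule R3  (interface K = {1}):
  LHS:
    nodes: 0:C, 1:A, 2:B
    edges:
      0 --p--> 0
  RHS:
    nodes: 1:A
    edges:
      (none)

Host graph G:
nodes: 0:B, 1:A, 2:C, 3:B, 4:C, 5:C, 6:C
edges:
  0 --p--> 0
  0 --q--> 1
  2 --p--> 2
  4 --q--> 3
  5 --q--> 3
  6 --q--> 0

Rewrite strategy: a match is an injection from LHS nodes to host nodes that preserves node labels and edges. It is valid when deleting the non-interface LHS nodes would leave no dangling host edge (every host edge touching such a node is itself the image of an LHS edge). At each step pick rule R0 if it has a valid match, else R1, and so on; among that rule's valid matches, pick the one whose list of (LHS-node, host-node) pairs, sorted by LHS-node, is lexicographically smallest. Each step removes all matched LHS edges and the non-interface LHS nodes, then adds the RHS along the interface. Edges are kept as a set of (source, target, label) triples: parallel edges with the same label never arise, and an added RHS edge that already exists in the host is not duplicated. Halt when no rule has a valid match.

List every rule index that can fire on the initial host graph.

Answer: [R1]

Derivation:
R0: no valid match — LHS pattern not found
R1: 3 valid matches — {0↦0, 1↦6}, {0↦3, 1↦4}, {0↦3, 1↦5}
R2: no valid match — LHS pattern not found
R3: no valid match — 2 raw matches, all fail dangling condition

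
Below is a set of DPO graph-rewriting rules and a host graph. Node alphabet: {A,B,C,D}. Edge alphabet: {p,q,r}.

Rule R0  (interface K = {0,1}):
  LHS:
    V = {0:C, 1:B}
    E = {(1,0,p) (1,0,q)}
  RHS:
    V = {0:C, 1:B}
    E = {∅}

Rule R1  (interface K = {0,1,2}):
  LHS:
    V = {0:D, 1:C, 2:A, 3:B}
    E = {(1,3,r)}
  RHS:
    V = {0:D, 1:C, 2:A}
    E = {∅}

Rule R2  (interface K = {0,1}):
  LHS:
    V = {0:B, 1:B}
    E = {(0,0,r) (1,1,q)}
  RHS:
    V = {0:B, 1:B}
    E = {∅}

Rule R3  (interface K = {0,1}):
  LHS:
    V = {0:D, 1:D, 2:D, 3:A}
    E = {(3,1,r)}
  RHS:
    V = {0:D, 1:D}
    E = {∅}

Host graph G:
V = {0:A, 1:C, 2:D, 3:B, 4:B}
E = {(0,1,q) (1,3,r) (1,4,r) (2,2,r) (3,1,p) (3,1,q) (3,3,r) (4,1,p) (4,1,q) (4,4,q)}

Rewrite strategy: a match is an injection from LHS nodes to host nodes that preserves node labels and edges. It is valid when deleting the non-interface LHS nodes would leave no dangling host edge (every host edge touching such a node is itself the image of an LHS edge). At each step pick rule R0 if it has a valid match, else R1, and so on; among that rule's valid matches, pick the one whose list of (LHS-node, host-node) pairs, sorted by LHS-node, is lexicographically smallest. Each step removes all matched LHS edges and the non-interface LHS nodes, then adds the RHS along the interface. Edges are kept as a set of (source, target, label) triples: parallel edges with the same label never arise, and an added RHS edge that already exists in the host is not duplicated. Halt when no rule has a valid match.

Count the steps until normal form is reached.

Answer: 5

Rewrite trace:
[0] host  ⇒  5 nodes, 10 edges  {0-q->1 1-r->3 1-r->4 2-r->2 3-p->1 3-q->1 3-r->3 4-p->1 4-q->1 4-q->4}
[1] R0 @ {0↦1, 1↦3}  ⇒  5 nodes, 8 edges  {0-q->1 1-r->3 1-r->4 2-r->2 3-r->3 4-p->1 4-q->1 4-q->4}
[2] R0 @ {0↦1, 1↦4}  ⇒  5 nodes, 6 edges  {0-q->1 1-r->3 1-r->4 2-r->2 3-r->3 4-q->4}
[3] R2 @ {0↦3, 1↦4}  ⇒  5 nodes, 4 edges  {0-q->1 1-r->3 1-r->4 2-r->2}
[4] R1 @ {0↦2, 1↦1, 2↦0, 3↦3}  ⇒  4 nodes, 3 edges  {0-q->1 1-r->4 2-r->2}
[5] R1 @ {0↦2, 1↦1, 2↦0, 3↦4}  ⇒  3 nodes, 2 edges  {0-q->1 2-r->2}
final graph: no rule applies after step 5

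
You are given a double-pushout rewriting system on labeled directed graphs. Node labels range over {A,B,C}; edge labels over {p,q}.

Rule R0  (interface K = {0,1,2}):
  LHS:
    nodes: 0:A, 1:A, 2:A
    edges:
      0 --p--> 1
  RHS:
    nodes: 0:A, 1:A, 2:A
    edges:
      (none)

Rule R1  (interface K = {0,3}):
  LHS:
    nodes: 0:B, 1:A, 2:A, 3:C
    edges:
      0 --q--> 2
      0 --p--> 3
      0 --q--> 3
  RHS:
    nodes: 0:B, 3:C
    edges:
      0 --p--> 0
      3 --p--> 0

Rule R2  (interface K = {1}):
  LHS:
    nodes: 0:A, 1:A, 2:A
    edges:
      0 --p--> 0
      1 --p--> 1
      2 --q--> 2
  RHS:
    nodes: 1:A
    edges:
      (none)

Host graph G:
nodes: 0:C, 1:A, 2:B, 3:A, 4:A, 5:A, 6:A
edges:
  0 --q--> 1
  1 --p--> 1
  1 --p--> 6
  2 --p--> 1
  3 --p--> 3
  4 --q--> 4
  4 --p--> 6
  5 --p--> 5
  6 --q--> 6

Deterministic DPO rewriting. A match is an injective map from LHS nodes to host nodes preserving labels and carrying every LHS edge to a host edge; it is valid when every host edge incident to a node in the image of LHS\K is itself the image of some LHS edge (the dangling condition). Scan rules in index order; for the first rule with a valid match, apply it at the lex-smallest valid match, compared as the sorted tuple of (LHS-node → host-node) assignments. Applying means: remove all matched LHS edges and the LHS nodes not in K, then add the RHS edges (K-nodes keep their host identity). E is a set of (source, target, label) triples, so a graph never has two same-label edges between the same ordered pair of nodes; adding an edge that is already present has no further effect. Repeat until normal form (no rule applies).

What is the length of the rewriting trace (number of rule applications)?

[0] host  ⇒  7 nodes, 9 edges  {0-q->1 1-p->1 1-p->6 2-p->1 3-p->3 4-q->4 4-p->6 5-p->5 6-q->6}
[1] R0 @ {0↦1, 1↦6, 2↦3}  ⇒  7 nodes, 8 edges  {0-q->1 1-p->1 2-p->1 3-p->3 4-q->4 4-p->6 5-p->5 6-q->6}
[2] R0 @ {0↦4, 1↦6, 2↦1}  ⇒  7 nodes, 7 edges  {0-q->1 1-p->1 2-p->1 3-p->3 4-q->4 5-p->5 6-q->6}
[3] R2 @ {0↦3, 1↦1, 2↦4}  ⇒  5 nodes, 4 edges  {0-q->1 2-p->1 5-p->5 6-q->6}
normal form: no rule applies after step 3

Answer: 3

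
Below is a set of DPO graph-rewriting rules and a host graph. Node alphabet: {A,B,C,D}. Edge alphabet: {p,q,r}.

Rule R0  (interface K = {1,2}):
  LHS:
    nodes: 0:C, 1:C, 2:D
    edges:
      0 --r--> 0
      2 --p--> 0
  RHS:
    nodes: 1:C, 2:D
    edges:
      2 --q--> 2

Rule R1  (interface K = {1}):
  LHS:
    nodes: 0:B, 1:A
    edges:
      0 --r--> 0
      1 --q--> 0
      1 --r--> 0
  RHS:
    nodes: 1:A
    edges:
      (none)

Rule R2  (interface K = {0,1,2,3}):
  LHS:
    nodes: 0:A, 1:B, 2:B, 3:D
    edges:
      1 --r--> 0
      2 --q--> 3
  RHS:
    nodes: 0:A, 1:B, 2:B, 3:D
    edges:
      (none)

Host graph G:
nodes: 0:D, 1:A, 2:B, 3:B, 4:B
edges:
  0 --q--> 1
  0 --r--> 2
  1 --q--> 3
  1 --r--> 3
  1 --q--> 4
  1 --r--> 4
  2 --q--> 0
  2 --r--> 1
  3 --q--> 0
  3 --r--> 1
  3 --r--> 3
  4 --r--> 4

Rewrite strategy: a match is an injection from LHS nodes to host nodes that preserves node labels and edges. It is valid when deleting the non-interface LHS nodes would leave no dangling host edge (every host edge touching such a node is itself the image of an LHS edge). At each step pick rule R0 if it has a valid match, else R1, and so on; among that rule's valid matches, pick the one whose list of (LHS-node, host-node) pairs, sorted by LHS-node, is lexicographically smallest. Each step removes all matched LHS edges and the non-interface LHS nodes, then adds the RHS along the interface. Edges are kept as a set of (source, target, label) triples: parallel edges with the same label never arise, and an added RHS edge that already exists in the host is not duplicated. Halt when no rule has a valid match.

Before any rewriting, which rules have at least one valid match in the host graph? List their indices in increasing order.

R0: no valid match — LHS pattern not found
R1: 1 valid match — {0↦4, 1↦1}
R2: 2 valid matches — {0↦1, 1↦2, 2↦3, 3↦0}, {0↦1, 1↦3, 2↦2, 3↦0}

Answer: [R1,R2]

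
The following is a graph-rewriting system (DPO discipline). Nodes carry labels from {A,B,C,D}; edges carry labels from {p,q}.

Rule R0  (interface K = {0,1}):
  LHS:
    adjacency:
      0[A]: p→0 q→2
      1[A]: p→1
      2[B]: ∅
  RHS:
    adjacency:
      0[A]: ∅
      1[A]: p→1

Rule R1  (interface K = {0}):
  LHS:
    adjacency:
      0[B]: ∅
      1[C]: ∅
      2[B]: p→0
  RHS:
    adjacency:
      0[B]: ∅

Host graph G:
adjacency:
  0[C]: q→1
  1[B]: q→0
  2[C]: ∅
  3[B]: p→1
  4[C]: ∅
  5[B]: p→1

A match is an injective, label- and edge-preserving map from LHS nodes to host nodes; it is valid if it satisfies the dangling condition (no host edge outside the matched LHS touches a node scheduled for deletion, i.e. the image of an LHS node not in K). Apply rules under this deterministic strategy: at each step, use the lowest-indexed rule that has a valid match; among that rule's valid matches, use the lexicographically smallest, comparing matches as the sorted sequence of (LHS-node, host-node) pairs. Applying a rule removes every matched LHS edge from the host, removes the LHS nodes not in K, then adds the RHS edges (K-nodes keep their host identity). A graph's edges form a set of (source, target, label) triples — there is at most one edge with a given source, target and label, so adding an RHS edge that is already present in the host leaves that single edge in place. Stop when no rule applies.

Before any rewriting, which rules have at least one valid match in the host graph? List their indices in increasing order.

Answer: [R1]

Rewrite trace:
R0: no valid match — LHS pattern not found
R1: 4 valid matches — {0↦1, 1↦2, 2↦3}, {0↦1, 1↦2, 2↦5}, {0↦1, 1↦4, 2↦3} (+1 more)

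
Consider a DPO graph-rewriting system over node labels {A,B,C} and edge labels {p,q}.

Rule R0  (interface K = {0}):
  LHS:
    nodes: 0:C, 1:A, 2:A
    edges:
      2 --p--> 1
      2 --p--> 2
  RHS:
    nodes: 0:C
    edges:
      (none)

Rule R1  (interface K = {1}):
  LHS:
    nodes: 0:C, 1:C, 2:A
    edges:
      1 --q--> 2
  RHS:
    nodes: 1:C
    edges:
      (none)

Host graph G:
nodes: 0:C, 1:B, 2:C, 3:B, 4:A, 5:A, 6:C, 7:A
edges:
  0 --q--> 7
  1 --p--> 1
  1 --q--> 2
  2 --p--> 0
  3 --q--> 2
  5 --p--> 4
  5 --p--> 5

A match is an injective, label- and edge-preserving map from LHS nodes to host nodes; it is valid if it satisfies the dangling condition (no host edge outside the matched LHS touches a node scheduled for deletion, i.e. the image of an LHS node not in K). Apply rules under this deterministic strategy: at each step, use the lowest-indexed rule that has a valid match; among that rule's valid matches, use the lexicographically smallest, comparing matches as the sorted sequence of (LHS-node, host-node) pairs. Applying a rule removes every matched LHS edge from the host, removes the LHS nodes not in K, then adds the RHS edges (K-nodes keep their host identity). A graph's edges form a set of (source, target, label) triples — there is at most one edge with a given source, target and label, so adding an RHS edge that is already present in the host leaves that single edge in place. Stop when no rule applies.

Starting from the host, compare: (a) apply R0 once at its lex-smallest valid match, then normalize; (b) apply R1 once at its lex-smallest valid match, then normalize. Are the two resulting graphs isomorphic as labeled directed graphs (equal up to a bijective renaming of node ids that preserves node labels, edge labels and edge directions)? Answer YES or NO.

branch R0-first: apply at {0↦0, 1↦4, 2↦5} → |E|=5, then 1 more step(s) → NF |V|=4 |E|=4 V={0:C, 1:B, 2:C, 3:B} E=1-p->1 1-q->2 2-p->0 3-q->2
branch R1-first: apply at {0↦6, 1↦0, 2↦7} → |E|=6, then 1 more step(s) → NF |V|=4 |E|=4 V={0:C, 1:B, 2:C, 3:B} E=1-p->1 1-q->2 2-p->0 3-q->2
graphs isomorphic (equal up to label-preserving node renaming)

Answer: YES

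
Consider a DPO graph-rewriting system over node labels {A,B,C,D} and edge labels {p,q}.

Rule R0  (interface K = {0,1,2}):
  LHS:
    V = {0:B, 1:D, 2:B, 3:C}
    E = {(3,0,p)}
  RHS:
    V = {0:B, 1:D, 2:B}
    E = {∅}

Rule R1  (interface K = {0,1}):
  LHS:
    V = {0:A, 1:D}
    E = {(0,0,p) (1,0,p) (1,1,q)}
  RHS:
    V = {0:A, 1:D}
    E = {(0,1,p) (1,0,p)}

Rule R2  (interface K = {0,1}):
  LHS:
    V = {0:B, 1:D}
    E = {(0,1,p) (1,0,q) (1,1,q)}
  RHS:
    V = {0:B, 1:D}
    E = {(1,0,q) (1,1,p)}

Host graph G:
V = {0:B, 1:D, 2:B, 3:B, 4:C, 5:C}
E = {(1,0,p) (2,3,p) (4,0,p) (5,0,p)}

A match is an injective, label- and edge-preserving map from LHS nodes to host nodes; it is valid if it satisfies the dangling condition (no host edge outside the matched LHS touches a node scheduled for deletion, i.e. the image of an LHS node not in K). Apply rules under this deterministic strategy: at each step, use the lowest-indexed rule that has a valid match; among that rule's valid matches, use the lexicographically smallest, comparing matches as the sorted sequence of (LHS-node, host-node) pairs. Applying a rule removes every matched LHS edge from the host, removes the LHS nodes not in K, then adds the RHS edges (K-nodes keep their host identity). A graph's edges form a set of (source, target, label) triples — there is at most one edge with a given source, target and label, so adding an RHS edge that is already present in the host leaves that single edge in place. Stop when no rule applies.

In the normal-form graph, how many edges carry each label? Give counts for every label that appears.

[0] host  ⇒  6 nodes, 4 edges  {1-p->0 2-p->3 4-p->0 5-p->0}
[1] R0 @ {0↦0, 1↦1, 2↦2, 3↦4}  ⇒  5 nodes, 3 edges  {1-p->0 2-p->3 5-p->0}
[2] R0 @ {0↦0, 1↦1, 2↦2, 3↦5}  ⇒  4 nodes, 2 edges  {1-p->0 2-p->3}
final graph: no rule applies after step 2
NF edges: [(1, 0, 'p'), (2, 3, 'p')]

Answer: p:2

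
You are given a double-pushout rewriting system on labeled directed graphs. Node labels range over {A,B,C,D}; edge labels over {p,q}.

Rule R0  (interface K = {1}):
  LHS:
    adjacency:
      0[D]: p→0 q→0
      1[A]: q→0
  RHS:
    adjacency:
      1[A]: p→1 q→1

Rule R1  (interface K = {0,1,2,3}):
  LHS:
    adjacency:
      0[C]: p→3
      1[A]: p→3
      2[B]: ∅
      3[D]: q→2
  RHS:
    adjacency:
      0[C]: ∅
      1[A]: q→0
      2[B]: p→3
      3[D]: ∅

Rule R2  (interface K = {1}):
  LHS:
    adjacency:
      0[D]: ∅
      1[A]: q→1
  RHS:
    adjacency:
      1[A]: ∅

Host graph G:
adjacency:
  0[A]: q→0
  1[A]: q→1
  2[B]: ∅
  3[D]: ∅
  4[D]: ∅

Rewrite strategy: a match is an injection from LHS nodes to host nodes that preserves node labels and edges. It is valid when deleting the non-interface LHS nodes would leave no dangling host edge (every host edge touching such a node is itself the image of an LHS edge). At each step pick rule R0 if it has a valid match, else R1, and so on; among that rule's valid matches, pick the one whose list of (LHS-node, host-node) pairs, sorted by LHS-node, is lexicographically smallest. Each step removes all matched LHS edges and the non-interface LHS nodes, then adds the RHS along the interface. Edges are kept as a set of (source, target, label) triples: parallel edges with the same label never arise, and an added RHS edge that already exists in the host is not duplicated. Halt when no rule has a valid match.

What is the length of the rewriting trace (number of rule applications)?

Answer: 2

Rewrite trace:
initial: |V|=5 |E|=2  E = 0-q->0 1-q->1
step 1: apply R2 at {0↦3, 1↦0}  → |V|=4 |E|=1  E = 1-q->1
step 2: apply R2 at {0↦4, 1↦1}  → |V|=3 |E|=0  E = ∅
normal form: no rule applies after step 2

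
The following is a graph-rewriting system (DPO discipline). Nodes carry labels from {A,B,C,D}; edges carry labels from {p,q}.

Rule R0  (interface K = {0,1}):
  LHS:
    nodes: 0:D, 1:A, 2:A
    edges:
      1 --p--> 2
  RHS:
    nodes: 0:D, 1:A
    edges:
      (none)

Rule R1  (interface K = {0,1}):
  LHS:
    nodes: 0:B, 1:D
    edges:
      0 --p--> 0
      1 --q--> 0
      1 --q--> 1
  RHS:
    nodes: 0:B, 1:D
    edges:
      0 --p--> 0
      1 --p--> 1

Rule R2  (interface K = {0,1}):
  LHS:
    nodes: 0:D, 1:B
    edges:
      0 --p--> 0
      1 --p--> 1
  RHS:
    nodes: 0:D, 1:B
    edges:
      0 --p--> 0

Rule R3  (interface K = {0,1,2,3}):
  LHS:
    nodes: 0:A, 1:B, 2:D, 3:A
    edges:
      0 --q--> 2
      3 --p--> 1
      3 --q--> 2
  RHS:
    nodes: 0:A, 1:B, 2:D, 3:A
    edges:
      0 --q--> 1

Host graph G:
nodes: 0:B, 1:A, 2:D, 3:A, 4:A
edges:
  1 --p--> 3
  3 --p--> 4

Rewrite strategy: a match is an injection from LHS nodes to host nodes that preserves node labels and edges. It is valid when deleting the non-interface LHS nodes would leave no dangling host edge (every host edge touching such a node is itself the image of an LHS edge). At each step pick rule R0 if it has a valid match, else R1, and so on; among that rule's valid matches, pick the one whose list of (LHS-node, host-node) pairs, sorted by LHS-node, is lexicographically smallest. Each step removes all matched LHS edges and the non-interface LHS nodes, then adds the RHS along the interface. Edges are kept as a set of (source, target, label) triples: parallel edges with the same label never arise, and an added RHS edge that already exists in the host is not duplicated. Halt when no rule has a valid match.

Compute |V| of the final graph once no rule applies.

initial: |V|=5 |E|=2  E = 1-p->3 3-p->4
step 1: apply R0 at {0↦2, 1↦3, 2↦4}  → |V|=4 |E|=1  E = 1-p->3
step 2: apply R0 at {0↦2, 1↦1, 2↦3}  → |V|=3 |E|=0  E = ∅
normal form: no rule applies after step 2
NF nodes: {0:B, 1:A, 2:D}

Answer: 3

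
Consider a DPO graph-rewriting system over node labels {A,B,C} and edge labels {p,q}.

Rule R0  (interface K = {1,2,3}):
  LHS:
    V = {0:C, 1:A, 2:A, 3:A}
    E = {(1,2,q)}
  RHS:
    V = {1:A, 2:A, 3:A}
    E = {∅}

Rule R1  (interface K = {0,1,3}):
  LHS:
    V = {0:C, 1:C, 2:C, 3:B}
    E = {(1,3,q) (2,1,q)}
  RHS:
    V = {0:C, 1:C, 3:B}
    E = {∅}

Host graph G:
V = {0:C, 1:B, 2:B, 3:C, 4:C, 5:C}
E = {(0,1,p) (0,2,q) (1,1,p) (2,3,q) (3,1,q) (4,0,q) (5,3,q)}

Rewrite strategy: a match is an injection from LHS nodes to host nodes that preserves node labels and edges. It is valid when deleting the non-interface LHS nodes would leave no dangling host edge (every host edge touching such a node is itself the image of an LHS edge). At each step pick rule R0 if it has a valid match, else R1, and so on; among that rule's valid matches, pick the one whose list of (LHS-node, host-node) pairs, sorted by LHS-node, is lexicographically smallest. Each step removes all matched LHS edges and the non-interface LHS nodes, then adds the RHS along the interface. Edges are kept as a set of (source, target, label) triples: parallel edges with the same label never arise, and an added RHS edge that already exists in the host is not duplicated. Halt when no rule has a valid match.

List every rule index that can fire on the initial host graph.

R0: no valid match — LHS pattern not found
R1: 4 valid matches — {0↦0, 1↦3, 2↦5, 3↦1}, {0↦3, 1↦0, 2↦4, 3↦2}, {0↦4, 1↦3, 2↦5, 3↦1} (+1 more)

Answer: [R1]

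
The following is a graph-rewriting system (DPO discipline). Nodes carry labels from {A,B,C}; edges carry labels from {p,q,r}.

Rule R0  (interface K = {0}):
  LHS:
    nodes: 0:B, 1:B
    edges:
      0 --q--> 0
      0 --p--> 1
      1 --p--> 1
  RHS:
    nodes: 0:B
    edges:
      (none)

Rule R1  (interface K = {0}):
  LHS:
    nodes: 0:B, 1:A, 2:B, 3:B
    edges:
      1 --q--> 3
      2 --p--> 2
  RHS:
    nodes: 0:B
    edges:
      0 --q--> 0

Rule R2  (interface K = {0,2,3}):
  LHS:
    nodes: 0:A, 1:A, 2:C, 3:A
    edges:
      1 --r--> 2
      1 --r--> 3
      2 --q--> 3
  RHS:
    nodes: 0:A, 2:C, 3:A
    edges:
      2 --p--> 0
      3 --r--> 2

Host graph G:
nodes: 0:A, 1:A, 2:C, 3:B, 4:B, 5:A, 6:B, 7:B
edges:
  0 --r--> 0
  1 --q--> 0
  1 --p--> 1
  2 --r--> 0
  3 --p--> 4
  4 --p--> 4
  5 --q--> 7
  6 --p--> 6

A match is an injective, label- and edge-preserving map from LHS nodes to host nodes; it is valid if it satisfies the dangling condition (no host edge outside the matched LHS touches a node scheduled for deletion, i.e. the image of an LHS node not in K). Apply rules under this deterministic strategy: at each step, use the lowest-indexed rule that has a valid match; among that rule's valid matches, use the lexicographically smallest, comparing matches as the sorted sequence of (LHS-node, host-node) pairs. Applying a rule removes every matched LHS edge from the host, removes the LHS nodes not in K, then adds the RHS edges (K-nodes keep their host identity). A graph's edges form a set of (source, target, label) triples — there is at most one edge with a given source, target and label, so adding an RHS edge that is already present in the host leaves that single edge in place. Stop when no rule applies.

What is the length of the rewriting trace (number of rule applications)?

Answer: 2

Derivation:
start.  V:8 E:8  edges: 0-r->0 1-q->0 1-p->1 2-r->0 3-p->4 4-p->4 5-q->7 6-p->6
1. fire R1 via {0↦3, 1↦5, 2↦6, 3↦7}  →  V:5 E:7  edges: 0-r->0 1-q->0 1-p->1 2-r->0 3-q->3 3-p->4 4-p->4
2. fire R0 via {0↦3, 1↦4}  →  V:4 E:4  edges: 0-r->0 1-q->0 1-p->1 2-r->0
halt: no rule applies after step 2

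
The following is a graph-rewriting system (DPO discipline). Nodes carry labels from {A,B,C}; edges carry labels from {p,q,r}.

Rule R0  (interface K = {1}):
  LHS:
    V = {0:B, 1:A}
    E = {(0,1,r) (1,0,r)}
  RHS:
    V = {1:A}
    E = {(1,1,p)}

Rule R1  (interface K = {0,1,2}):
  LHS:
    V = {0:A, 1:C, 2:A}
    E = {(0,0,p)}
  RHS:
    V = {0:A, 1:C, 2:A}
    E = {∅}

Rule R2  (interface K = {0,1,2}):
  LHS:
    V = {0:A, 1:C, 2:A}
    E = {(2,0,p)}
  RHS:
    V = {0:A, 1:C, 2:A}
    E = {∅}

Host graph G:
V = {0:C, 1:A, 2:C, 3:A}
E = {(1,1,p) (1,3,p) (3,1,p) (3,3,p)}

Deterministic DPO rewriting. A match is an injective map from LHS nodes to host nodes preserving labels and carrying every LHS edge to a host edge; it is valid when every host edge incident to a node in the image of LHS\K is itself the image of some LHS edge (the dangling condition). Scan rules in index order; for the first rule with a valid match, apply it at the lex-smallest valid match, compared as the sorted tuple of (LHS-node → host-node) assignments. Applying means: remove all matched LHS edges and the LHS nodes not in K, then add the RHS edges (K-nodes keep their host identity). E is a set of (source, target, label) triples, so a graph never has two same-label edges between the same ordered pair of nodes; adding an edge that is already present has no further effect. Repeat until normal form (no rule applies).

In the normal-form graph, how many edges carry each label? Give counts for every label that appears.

start.  V:4 E:4  edges: 1-p->1 1-p->3 3-p->1 3-p->3
1. fire R1 via {0↦1, 1↦0, 2↦3}  →  V:4 E:3  edges: 1-p->3 3-p->1 3-p->3
2. fire R1 via {0↦3, 1↦0, 2↦1}  →  V:4 E:2  edges: 1-p->3 3-p->1
3. fire R2 via {0↦1, 1↦0, 2↦3}  →  V:4 E:1  edges: 1-p->3
4. fire R2 via {0↦3, 1↦0, 2↦1}  →  V:4 E:0  edges: ∅
final graph: no rule applies after step 4
NF edges: []

Answer: (no edges)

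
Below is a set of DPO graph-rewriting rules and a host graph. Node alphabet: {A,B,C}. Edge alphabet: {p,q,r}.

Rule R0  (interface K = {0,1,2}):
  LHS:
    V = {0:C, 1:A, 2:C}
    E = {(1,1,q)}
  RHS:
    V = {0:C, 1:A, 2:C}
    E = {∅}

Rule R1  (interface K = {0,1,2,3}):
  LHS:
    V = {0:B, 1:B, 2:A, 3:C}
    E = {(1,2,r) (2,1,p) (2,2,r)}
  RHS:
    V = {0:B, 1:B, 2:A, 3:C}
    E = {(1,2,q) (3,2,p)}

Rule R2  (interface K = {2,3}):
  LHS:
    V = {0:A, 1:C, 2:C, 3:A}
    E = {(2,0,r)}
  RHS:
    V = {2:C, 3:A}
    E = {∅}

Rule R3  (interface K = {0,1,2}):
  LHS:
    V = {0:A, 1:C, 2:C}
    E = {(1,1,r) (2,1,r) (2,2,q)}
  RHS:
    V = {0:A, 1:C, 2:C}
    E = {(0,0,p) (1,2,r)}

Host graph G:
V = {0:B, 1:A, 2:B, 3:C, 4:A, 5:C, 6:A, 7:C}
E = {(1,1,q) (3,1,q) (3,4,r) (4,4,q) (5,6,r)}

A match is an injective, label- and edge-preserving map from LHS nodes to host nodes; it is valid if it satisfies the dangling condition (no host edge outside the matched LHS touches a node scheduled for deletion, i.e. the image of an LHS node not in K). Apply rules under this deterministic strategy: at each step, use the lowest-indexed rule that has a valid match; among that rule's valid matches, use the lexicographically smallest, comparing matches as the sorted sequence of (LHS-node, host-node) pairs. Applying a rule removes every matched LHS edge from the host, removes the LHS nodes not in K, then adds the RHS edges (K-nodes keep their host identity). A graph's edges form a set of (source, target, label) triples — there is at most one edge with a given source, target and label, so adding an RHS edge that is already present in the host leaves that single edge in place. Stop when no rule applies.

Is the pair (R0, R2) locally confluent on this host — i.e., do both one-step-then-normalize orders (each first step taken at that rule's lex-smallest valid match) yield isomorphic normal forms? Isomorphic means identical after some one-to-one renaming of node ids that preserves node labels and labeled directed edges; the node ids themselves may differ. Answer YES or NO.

Answer: NO

Steps:
branch R0-first: apply at {0↦3, 1↦1, 2↦5} → |E|=4, then 2 more step(s) → NF |V|=6 |E|=2 V={0:B, 1:A, 2:B, 3:C, 5:C, 6:A} E=3-q->1 5-r->6
branch R2-first: apply at {0↦6, 1↦7, 2↦5, 3↦1} → |E|=4, then 3 more step(s) → NF |V|=4 |E|=1 V={0:B, 1:A, 2:B, 3:C} E=3-q->1
graphs not isomorphic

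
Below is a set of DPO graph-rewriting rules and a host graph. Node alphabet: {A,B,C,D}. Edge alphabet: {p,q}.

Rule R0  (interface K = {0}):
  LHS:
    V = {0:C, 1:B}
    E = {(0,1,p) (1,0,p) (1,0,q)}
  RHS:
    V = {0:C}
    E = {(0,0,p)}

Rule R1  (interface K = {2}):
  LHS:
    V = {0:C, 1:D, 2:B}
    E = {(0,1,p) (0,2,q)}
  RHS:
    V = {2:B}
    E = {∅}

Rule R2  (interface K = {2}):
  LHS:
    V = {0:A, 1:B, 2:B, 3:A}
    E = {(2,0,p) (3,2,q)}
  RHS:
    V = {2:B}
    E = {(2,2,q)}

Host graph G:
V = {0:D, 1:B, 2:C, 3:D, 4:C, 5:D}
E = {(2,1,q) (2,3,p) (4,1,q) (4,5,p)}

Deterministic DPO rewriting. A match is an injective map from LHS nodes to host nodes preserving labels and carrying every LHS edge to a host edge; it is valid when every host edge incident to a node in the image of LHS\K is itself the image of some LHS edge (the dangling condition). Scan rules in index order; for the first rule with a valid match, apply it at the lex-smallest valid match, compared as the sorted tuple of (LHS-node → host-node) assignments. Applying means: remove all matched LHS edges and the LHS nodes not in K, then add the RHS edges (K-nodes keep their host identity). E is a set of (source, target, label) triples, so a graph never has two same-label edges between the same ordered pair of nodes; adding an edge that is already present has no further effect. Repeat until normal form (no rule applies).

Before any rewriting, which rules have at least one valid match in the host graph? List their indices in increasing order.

R0: no valid match — LHS pattern not found
R1: 2 valid matches — {0↦2, 1↦3, 2↦1}, {0↦4, 1↦5, 2↦1}
R2: no valid match — LHS pattern not found

Answer: [R1]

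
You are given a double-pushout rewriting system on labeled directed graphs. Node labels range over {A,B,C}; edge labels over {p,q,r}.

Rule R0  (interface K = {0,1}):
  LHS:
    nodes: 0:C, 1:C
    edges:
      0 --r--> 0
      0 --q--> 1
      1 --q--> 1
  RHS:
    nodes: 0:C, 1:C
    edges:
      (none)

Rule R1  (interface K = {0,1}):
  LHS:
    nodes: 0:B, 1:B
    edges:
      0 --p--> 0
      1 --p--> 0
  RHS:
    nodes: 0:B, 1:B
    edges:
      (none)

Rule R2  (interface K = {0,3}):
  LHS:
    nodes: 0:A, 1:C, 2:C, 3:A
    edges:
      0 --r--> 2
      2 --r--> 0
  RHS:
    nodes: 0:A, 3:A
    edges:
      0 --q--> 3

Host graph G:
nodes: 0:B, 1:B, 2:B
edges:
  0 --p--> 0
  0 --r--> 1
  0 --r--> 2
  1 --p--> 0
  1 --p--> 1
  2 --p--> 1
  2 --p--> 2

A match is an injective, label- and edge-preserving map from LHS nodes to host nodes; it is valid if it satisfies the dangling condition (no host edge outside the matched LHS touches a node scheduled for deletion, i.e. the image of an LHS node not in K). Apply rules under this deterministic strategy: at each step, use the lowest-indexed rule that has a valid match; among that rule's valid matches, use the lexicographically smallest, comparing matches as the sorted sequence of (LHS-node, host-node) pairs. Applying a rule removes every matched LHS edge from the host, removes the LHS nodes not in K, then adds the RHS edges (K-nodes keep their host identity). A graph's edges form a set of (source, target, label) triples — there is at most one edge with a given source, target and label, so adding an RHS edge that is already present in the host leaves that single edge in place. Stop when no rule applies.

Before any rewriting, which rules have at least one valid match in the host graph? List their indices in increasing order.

R0: no valid match — LHS pattern not found
R1: 2 valid matches — {0↦0, 1↦1}, {0↦1, 1↦2}
R2: no valid match — LHS pattern not found

Answer: [R1]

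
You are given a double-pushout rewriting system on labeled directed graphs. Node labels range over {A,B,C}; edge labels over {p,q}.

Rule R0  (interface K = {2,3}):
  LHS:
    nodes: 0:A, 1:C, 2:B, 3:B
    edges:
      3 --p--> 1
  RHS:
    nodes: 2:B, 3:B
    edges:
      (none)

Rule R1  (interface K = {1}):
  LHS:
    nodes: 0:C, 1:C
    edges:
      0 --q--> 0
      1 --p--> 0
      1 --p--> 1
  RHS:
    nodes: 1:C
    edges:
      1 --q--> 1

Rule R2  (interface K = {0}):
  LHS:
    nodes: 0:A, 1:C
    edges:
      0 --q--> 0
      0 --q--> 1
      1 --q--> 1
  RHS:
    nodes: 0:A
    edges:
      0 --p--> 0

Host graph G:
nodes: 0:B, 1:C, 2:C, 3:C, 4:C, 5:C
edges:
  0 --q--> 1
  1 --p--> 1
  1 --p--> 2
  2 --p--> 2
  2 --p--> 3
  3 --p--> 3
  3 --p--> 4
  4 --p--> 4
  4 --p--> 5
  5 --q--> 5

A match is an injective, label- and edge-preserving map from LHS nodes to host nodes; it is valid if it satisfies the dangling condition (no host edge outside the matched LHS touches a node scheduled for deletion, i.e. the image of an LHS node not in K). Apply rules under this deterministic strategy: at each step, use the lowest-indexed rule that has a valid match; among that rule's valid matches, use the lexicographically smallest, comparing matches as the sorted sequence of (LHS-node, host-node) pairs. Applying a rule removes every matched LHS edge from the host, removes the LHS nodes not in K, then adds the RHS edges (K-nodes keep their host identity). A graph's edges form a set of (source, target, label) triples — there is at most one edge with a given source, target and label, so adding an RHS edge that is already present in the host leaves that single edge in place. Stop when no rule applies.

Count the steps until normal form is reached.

start.  V:6 E:10  edges: 0-q->1 1-p->1 1-p->2 2-p->2 2-p->3 3-p->3 3-p->4 4-p->4 4-p->5 5-q->5
1. fire R1 via {0↦5, 1↦4}  →  V:5 E:8  edges: 0-q->1 1-p->1 1-p->2 2-p->2 2-p->3 3-p->3 3-p->4 4-q->4
2. fire R1 via {0↦4, 1↦3}  →  V:4 E:6  edges: 0-q->1 1-p->1 1-p->2 2-p->2 2-p->3 3-q->3
3. fire R1 via {0↦3, 1↦2}  →  V:3 E:4  edges: 0-q->1 1-p->1 1-p->2 2-q->2
4. fire R1 via {0↦2, 1↦1}  →  V:2 E:2  edges: 0-q->1 1-q->1
final graph: no rule applies after step 4

Answer: 4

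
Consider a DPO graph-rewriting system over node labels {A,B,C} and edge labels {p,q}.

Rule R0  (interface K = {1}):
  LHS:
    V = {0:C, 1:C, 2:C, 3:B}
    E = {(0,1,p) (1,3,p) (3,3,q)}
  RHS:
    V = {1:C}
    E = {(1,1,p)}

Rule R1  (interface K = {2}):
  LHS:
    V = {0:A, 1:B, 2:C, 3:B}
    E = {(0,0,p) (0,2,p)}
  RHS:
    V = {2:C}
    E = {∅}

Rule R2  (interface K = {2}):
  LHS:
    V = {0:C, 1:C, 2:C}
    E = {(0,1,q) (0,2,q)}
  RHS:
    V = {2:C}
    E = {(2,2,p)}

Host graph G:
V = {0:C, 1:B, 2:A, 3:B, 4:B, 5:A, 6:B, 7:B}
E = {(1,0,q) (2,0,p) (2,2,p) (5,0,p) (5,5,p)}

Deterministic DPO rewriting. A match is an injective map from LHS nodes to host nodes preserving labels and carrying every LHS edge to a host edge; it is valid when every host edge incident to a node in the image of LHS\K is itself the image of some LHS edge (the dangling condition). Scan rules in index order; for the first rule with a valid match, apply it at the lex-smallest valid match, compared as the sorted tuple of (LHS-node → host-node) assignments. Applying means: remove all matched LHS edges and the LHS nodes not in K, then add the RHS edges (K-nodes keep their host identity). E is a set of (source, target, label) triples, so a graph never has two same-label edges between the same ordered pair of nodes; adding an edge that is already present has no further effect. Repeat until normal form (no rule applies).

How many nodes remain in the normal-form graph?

Answer: 2

Steps:
start.  V:8 E:5  edges: 1-q->0 2-p->0 2-p->2 5-p->0 5-p->5
1. fire R1 via {0↦2, 1↦3, 2↦0, 3↦4}  →  V:5 E:3  edges: 1-q->0 5-p->0 5-p->5
2. fire R1 via {0↦5, 1↦6, 2↦0, 3↦7}  →  V:2 E:1  edges: 1-q->0
normal form: no rule applies after step 2
NF nodes: {0:C, 1:B}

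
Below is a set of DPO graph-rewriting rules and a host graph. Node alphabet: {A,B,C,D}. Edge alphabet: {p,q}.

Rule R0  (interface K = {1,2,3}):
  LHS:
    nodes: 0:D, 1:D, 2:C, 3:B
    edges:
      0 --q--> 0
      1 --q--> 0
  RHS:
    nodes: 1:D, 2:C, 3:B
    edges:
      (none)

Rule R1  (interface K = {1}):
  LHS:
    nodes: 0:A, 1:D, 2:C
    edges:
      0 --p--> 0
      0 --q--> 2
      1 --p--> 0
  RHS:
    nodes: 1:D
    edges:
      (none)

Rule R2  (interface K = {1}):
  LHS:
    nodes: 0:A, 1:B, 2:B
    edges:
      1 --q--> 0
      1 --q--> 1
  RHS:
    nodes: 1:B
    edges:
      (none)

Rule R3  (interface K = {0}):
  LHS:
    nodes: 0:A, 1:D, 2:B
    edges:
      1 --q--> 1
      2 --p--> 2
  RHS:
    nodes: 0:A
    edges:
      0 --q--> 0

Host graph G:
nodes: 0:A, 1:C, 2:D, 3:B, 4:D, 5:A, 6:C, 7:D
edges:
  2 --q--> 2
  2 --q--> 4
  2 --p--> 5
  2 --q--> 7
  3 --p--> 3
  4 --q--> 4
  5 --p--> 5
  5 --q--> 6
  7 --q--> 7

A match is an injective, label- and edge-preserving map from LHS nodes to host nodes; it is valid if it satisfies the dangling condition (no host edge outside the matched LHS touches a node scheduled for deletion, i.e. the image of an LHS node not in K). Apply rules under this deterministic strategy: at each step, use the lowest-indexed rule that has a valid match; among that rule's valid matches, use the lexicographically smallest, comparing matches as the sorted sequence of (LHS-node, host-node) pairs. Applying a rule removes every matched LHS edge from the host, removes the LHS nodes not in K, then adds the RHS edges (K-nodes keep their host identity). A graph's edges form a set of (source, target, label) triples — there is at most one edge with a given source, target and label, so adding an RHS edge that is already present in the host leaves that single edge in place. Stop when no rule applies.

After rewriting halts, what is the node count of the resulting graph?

start.  V:8 E:9  edges: 2-q->2 2-q->4 2-p->5 2-q->7 3-p->3 4-q->4 5-p->5 5-q->6 7-q->7
1. fire R0 via {0↦4, 1↦2, 2↦1, 3↦3}  →  V:7 E:7  edges: 2-q->2 2-p->5 2-q->7 3-p->3 5-p->5 5-q->6 7-q->7
2. fire R0 via {0↦7, 1↦2, 2↦1, 3↦3}  →  V:6 E:5  edges: 2-q->2 2-p->5 3-p->3 5-p->5 5-q->6
3. fire R1 via {0↦5, 1↦2, 2↦6}  →  V:4 E:2  edges: 2-q->2 3-p->3
4. fire R3 via {0↦0, 1↦2, 2↦3}  →  V:2 E:1  edges: 0-q->0
halt: no rule applies after step 4
NF nodes: {0:A, 1:C}

Answer: 2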